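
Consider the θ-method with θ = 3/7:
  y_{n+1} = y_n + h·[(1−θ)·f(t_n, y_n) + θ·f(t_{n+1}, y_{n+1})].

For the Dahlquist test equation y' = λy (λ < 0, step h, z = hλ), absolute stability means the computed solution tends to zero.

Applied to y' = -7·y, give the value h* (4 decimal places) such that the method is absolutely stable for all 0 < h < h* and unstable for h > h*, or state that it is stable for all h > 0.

On y'=λy, z=hλ:
  y_{n+1} = y_n + z·[4/7·y_n + 3/7·y_{n+1}] ⇒ (1 − 3/7z)y_{n+1} = (1 + 4/7z)y_n
  R(z) = (1 + 4/7z)/(1 − 3/7z).

Find x<0 with |R(x)|<1.
x=-0.69: |R|=0.4675
R=−1: 1+4/7x = −1+3/7x ⇒ -1/7x=2 ⇒ x=2/(-1/7)=-14.0000
Confirm numerically:
  x=-13.209: |R|=0.98304 <1
  x=-12.839: |R|=0.97449 <1
  x=-10.665: |R|=0.91448 <1
  x=-9.164: |R|=0.85979 <1
  x=-14.393: |R|=1.00783 >1
  x=-14.187: |R|=1.00377 >1
  x=-14.133: |R|=1.00269 >1
So |R|<1 on (-14.0000, 0).

(-14.0000,0); λ=-7 ⇒ h* = (14)/7 = 2.0000.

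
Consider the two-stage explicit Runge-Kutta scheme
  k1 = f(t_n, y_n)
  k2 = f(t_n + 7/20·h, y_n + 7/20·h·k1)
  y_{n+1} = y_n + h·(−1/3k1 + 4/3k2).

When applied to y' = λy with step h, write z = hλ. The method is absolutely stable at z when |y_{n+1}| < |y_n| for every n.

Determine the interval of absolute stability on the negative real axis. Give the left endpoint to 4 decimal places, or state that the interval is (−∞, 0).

z∈(-2.1429,0).

On y'=λy, z=hλ:
  k1=λy_n ⇒ h·k1=z·y_n;  k2=λ(1+7/20z)y_n ⇒ h·k2=z(1+7/20z)y_n
  y_{n+1}/y_n = 1 − 1/3z + 4/3z(1+7/20z) = 1 + z + 7/15z²
  ⇒ R(z) = 1 + z + 7/15z².

Boundary: |R(x)|=1, x<0.
x=-1.13: |R|=0.4659
R=1: x+7/15x²=0 ⇒ x=−15/7=-2.1429; min R=1−1/(4·7/15)=0.4643>−1
Confirm numerically:
  x=-2.116: |R|=0.97348 <1
  x=-1.980: |R|=0.84952 <1
  x=-0.866: |R|=0.48398 <1
  x=-2.606: |R|=1.56324 >1
  x=-2.186: |R|=1.04401 >1
Interval (-2.1429, 0).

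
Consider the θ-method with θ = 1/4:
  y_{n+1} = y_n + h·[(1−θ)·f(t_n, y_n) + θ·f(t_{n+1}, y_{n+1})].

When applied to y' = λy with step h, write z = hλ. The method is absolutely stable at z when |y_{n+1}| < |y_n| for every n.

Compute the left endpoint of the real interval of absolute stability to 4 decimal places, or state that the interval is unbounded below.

With y'=λy (z=hλ):
  y_{n+1} = y_n + z·[3/4·y_n + 1/4·y_{n+1}] ⇒ (1 − 1/4z)y_{n+1} = (1 + 3/4z)y_n
  ⇒ R(z) = (1 + 3/4z)/(1 − 1/4z).

Boundary: |R(x)|=1, x<0.
x=-1.71: |R|=0.1979
R=−1: 1+3/4x = −1+1/4x ⇒ -1/2x=2 ⇒ x=2/(-1/2)=-4.0000
Confirm numerically:
  x=-3.635: |R|=0.90439 <1
  x=-2.656: |R|=0.59615 <1
  x=-1.859: |R|=0.26916 <1
  x=-4.468: |R|=1.11053 >1
  x=-4.175: |R|=1.04281 >1
Interval (-4.0000, 0).

left endpoint -4.0000.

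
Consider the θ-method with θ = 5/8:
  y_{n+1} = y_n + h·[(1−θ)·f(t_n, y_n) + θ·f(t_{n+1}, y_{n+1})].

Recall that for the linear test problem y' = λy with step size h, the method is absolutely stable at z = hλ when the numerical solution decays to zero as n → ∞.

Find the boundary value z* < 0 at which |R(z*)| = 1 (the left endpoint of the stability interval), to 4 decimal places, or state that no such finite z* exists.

Test eqn y'=λy, z=hλ:
  y_{n+1} = y_n + z·[3/8·y_n + 5/8·y_{n+1}] ⇒ (1 − 5/8z)y_{n+1} = (1 + 3/8z)y_n
  R(z) = (1 + 3/8z)/(1 − 5/8z).

Solve |R(x)|<1 on ℝ⁻.
x=-0.85: |R|=0.4449
x=-2: |R|=0.1111
x=-10: |R|=0.3793
x=-100: |R|=0.5748
θ=5/8≥1/2 ⇒ |1+3/8x|<|1−5/8x| ∀x<0 ⇒ stable on all of ℝ⁻.

unbounded; (−∞, 0).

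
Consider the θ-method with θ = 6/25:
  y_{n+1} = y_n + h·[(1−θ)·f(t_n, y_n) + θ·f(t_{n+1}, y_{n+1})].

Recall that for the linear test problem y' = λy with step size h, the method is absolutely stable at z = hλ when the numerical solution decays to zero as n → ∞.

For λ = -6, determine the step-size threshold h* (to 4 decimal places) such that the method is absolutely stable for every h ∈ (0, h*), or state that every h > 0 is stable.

Set f=λy, z=hλ:
  y_{n+1} = y_n + z·[19/25·y_n + 6/25·y_{n+1}] ⇒ (1 − 6/25z)y_{n+1} = (1 + 19/25z)y_n
  R(z) = (1 + 19/25z)/(1 − 6/25z).

Boundary: |R(x)|=1, x<0.
x=-0.41: |R|=0.6267
R=−1: 1+19/25x = −1+6/25x ⇒ -13/25x=2 ⇒ x=2/(-13/25)=-3.8462
Confirm numerically:
  x=-2.976: |R|=0.73605 <1
  x=-2.692: |R|=0.63540 <1
  x=-2.026: |R|=0.36317 <1
  x=-4.216: |R|=1.09559 >1
  x=-4.110: |R|=1.06907 >1
  x=-3.988: |R|=1.03769 >1
Interval (-3.8462, 0).

(-3.8462,0); λ=-6 ⇒ h* = (50/13)/6 = 0.6410.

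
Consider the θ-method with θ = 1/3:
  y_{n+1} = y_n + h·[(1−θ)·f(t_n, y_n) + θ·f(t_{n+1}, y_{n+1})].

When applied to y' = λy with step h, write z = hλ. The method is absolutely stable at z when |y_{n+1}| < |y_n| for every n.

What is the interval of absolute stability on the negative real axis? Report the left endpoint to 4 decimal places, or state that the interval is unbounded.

z∈(-6.0000,0).

Test eqn y'=λy, z=hλ:
  y_{n+1} = y_n + z·[2/3·y_n + 1/3·y_{n+1}] ⇒ (1 − 1/3z)y_{n+1} = (1 + 2/3z)y_n
  ⇒ R(z) = (1 + 2/3z)/(1 − 1/3z).

Boundary: |R(x)|=1, x<0.
x=-0.59: |R|=0.5070
R=−1: 1+2/3x = −1+1/3x ⇒ -1/3x=2 ⇒ x=2/(-1/3)=-6.0000
Confirm numerically:
  x=-5.919: |R|=0.99092 <1
  x=-5.573: |R|=0.95019 <1
  x=-3.030: |R|=0.50746 <1
  x=-6.475: |R|=1.05013 >1
  x=-6.136: |R|=1.01489 >1
Interval (-6.0000, 0).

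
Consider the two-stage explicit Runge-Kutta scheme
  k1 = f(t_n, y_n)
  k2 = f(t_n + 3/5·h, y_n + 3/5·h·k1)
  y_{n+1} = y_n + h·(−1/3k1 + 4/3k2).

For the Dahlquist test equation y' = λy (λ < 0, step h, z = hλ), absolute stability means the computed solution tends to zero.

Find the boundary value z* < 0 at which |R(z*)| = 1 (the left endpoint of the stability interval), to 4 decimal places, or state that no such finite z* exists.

On y'=λy, z=hλ:
  k1=λy_n ⇒ h·k1=z·y_n;  k2=λ(1+3/5z)y_n ⇒ h·k2=z(1+3/5z)y_n
  y_{n+1}/y_n = 1 − 1/3z + 4/3z(1+3/5z) = 1 + z + 4/5z²
  Hence R(z) = 1 + z + 4/5z².

Need |R(x)|<1, x<0.
x=-0.37: |R|=0.7395
R=1: x+4/5x²=0 ⇒ x=−5/4=-1.2500; min R=1−1/(4·4/5)=0.6875>−1
Confirm numerically:
  x=-1.149: |R|=0.90716 <1
  x=-1.045: |R|=0.82862 <1
  x=-0.729: |R|=0.69615 <1
  x=-1.789: |R|=1.77142 >1
  x=-1.625: |R|=1.48750 >1
  x=-1.441: |R|=1.22018 >1
Stable set (-1.2500, 0).

left endpoint -1.2500.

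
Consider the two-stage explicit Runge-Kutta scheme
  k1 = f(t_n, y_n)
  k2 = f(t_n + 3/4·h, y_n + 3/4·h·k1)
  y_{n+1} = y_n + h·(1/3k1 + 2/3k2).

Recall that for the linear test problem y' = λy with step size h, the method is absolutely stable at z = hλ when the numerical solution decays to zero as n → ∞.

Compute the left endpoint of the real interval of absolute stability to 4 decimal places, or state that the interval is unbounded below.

Test eqn y'=λy, z=hλ:
  k1=λy_n ⇒ h·k1=z·y_n;  k2=λ(1+3/4z)y_n ⇒ h·k2=z(1+3/4z)y_n
  y_{n+1}/y_n = 1 + 1/3z + 2/3z(1+3/4z) = 1 + z + 1/2z²
  so R(z) = 1 + z + 1/2z².

Solve |R(x)|<1 on ℝ⁻.
x=-0.66: |R|=0.5578
R=1: x+1/2x²=0 ⇒ x=−2=-2.0000; min R=1−1/(4·1/2)=0.5000>−1
Confirm numerically:
  x=-1.860: |R|=0.86980 <1
  x=-1.843: |R|=0.85532 <1
  x=-1.228: |R|=0.52599 <1
  x=-1.163: |R|=0.51328 <1
  x=-2.391: |R|=1.46744 >1
  x=-2.084: |R|=1.08753 >1
Interval (-2.0000, 0).

z* = -2.0000.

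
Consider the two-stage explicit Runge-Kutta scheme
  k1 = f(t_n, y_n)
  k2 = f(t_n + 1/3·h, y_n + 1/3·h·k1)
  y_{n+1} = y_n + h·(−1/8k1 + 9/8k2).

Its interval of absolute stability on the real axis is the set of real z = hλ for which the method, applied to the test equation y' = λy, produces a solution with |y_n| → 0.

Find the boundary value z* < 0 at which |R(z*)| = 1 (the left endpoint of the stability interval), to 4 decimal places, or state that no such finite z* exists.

left endpoint -2.6667.

On y'=λy, z=hλ:
  k1=λy_n ⇒ h·k1=z·y_n;  k2=λ(1+1/3z)y_n ⇒ h·k2=z(1+1/3z)y_n
  y_{n+1}/y_n = 1 − 1/8z + 9/8z(1+1/3z) = 1 + z + 3/8z²
  R(z) = 1 + z + 3/8z².

Boundary: |R(x)|=1, x<0.
x=-1.34: |R|=0.3334
R=1: x+3/8x²=0 ⇒ x=−8/3=-2.6667; min R=1−1/(4·3/8)=0.3333>−1
Confirm numerically:
  x=-1.769: |R|=0.40451 <1
  x=-1.570: |R|=0.35434 <1
  x=-1.520: |R|=0.34640 <1
  x=-3.001: |R|=1.37625 >1
  x=-2.995: |R|=1.36876 >1
  x=-2.875: |R|=1.22461 >1
So |R|<1 on (-2.6667, 0).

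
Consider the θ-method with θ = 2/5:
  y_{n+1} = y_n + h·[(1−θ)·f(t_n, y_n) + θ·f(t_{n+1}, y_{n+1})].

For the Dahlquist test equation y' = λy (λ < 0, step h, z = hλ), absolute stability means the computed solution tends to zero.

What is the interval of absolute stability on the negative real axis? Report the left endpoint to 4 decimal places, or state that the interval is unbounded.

Test eqn y'=λy, z=hλ:
  y_{n+1} = y_n + z·[3/5·y_n + 2/5·y_{n+1}] ⇒ (1 − 2/5z)y_{n+1} = (1 + 3/5z)y_n
  R(z) = (1 + 3/5z)/(1 − 2/5z).

Need |R(x)|<1, x<0.
x=-0.37: |R|=0.6777
R=−1: 1+3/5x = −1+2/5x ⇒ -1/5x=2 ⇒ x=2/(-1/5)=-10.0000
Confirm numerically:
  x=-9.757: |R|=0.99009 <1
  x=-7.846: |R|=0.89590 <1
  x=-6.617: |R|=0.81447 <1
  x=-10.516: |R|=1.01982 >1
  x=-10.484: |R|=1.01864 >1
Stable set (-10.0000, 0).

z∈(-10.0000,0).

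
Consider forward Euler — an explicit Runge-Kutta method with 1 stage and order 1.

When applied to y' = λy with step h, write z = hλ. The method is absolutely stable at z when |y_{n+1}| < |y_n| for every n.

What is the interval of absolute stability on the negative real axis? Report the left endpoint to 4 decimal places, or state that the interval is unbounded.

Set f=λy, z=hλ:
  order 1, 1-stage ⇒ R(z)=1+z
  (e.g. R(-0.35)=0.65000, |R|=0.65000)

Need |R(x)|<1, x<0.
x=-0.35: |R|=0.6500
|R(-1.38)|=0.3800 |R(-1.34)|=0.3400 |R(-1.13)|=0.1300
Bisect:
  x_lo=-2.5645 |R|=1.5645  x_hi=-0.1631 |R|=0.8369
  mid=-1.36382 |R|=0.36382 →hi
  mid=-1.96416 |R|=0.96416 →hi
  mid=-2.26434 |R|=1.26434 →lo
  mid=-2.11425 |R|=1.11425 →lo
  mid=-2.03921 |R|=1.03921 →lo
  mid=-2.00169 |R|=1.00169 →lo
  mid=-1.98293 |R|=0.98293 →hi
  mid=-1.99231 |R|=0.99231 →hi
  ...
  [-2.00007,-1.99993] ⇒ x*=-2.0000
So |R|<1 on (-2.0000, 0).

z∈(-2.0000,0).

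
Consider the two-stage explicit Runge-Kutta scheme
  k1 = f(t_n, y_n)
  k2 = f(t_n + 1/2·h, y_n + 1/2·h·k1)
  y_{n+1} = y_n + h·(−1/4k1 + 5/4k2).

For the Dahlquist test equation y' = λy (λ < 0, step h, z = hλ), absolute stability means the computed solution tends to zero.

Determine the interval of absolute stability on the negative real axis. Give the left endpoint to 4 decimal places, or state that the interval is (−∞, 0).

On y'=λy, z=hλ:
  k1=λy_n ⇒ h·k1=z·y_n;  k2=λ(1+1/2z)y_n ⇒ h·k2=z(1+1/2z)y_n
  y_{n+1}/y_n = 1 − 1/4z + 5/4z(1+1/2z) = 1 + z + 5/8z²
  Hence R(z) = 1 + z + 5/8z².

Solve |R(x)|<1 on ℝ⁻.
x=-0.64: |R|=0.6160
R=1: x+5/8x²=0 ⇒ x=−8/5=-1.6000; min R=1−1/(4·5/8)=0.6000>−1
Confirm numerically:
  x=-1.141: |R|=0.67268 <1
  x=-1.060: |R|=0.64225 <1
  x=-0.776: |R|=0.60036 <1
  x=-0.723: |R|=0.60371 <1
  x=-2.046: |R|=1.57032 >1
  x=-1.675: |R|=1.07852 >1
Interval (-1.6000, 0).

(-1.6000, 0).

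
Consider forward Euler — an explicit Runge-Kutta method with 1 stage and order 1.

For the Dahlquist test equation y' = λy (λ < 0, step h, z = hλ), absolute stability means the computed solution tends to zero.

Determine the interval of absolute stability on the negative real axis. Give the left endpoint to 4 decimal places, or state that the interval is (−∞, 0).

z∈(-2.0000,0).

With y'=λy (z=hλ):
  order 1, 1-stage ⇒ R(z)=1+z
  (e.g. R(-0.97)=0.03000, |R|=0.03000)

Find x<0 with |R(x)|<1.
x=-0.97: |R|=0.0300
|R(-2.39)|=1.3900 |R(-1.92)|=0.9200 |R(-0.72)|=0.2800
Bisect:
  x_lo=-2.4581 |R|=1.4581  x_hi=-0.2058 |R|=0.7942
  mid=-1.33196 |R|=0.33196 →hi
  mid=-1.89504 |R|=0.89504 →hi
  mid=-2.17658 |R|=1.17658 →lo
  mid=-2.03581 |R|=1.03581 →lo
  mid=-1.96543 |R|=0.96543 →hi
  mid=-2.00062 |R|=1.00062 →lo
  mid=-1.98302 |R|=0.98302 →hi
  ...
  [-2.00007,-1.99993] ⇒ x*=-2.0000
Stable set (-2.0000, 0).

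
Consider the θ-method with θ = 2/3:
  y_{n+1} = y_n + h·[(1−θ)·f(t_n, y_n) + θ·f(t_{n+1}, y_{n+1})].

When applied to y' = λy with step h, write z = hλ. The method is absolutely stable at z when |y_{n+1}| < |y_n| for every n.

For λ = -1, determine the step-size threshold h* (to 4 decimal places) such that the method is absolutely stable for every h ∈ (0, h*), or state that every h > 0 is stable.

(−∞, 0) — no finite endpoint. Any h>0 works for λ=-1.

With y'=λy (z=hλ):
  y_{n+1} = y_n + z·[1/3·y_n + 2/3·y_{n+1}] ⇒ (1 − 2/3z)y_{n+1} = (1 + 1/3z)y_n
  ⇒ R(z) = (1 + 1/3z)/(1 − 2/3z).

Boundary: |R(x)|=1, x<0.
x=-0.4: |R|=0.6842
x=-2: |R|=0.1429
x=-10: |R|=0.3043
x=-100: |R|=0.4778
θ=2/3≥1/2 ⇒ |1+1/3x|<|1−2/3x| ∀x<0 ⇒ unbounded interval.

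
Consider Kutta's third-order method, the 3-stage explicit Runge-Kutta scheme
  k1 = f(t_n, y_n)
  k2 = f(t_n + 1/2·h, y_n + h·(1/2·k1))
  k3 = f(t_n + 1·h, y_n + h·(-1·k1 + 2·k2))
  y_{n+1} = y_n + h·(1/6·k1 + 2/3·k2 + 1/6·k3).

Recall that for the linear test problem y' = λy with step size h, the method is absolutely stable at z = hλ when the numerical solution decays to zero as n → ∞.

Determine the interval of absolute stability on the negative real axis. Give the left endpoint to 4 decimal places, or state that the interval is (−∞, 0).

Test eqn y'=λy, z=hλ:
  order 3, 3-stage ⇒ R(z)=1+z+z^2/2+z^3/6
  (e.g. R(-1.22)=0.22156, |R|=0.22156)

Boundary: |R(x)|=1, x<0.
x=-1.22: |R|=0.2216
|R(-2.81)|=1.5600 |R(-2.58)|=1.1141 |R(-2.39)|=0.8093
Bisect:
  x_lo=-3.0876 |R|=2.2268  x_hi=-0.0912 |R|=0.9129
  mid=-1.58938 |R|=0.00452 →hi
  mid=-2.33850 |R|=0.73558 →hi
  mid=-2.71305 |R|=1.36103 →lo
  mid=-2.52577 |R|=1.02155 →lo
  mid=-2.43213 |R|=0.87229 →hi
  mid=-2.47895 |R|=0.94530 →hi
  mid=-2.50236 |R|=0.98301 →hi
  mid=-2.51407 |R|=1.00218 →lo
  mid=-2.50822 |R|=0.99257 →hi
  mid=-2.51114 |R|=0.99737 →hi
  ...
  [-2.51279,-2.51261] ⇒ x*=-2.5127
Stable set (-2.5127, 0).

z∈(-2.5127,0).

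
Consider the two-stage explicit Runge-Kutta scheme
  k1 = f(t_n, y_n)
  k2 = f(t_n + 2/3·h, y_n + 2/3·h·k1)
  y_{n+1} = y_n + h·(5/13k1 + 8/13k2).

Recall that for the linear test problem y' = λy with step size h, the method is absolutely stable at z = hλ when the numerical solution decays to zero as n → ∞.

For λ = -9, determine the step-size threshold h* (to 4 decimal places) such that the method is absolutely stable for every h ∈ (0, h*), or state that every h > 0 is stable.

On y'=λy, z=hλ:
  k1=λy_n ⇒ h·k1=z·y_n;  k2=λ(1+2/3z)y_n ⇒ h·k2=z(1+2/3z)y_n
  y_{n+1}/y_n = 1 + 5/13z + 8/13z(1+2/3z) = 1 + z + 16/39z²
  so R(z) = 1 + z + 16/39z².

Boundary: |R(x)|=1, x<0.
x=-0.74: |R|=0.4847
R=1: x+16/39x²=0 ⇒ x=−39/16=-2.4375; min R=1−1/(4·16/39)=0.3906>−1
Confirm numerically:
  x=-2.277: |R|=0.85007 <1
  x=-2.261: |R|=0.83628 <1
  x=-2.157: |R|=0.75178 <1
  x=-1.020: |R|=0.40683 <1
  x=-2.964: |R|=1.64022 >1
  x=-2.840: |R|=1.46896 >1
Interval (-2.4375, 0).

(-2.4375,0); λ=-9 ⇒ h* = (39/16)/9 = 0.2708.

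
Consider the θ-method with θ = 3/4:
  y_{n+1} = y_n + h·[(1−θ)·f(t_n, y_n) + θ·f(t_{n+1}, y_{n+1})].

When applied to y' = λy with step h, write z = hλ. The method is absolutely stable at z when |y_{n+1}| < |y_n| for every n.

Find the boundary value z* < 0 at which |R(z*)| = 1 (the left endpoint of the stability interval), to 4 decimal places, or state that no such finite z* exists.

With y'=λy (z=hλ):
  y_{n+1} = y_n + z·[1/4·y_n + 3/4·y_{n+1}] ⇒ (1 − 3/4z)y_{n+1} = (1 + 1/4z)y_n
  ⇒ R(z) = (1 + 1/4z)/(1 − 3/4z).

Boundary: |R(x)|=1, x<0.
x=-1.79: |R|=0.2359
x=-2: |R|=0.2000
x=-10: |R|=0.1765
x=-100: |R|=0.3158
θ=3/4≥1/2 ⇒ |1+1/4x|<|1−3/4x| ∀x<0 ⇒ unbounded interval.

(−∞, 0) — no finite endpoint.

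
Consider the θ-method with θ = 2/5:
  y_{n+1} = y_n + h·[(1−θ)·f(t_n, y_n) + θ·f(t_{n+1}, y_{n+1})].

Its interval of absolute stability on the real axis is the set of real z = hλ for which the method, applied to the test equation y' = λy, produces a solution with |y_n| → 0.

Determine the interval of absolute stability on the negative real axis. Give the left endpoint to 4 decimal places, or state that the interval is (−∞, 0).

Set f=λy, z=hλ:
  y_{n+1} = y_n + z·[3/5·y_n + 2/5·y_{n+1}] ⇒ (1 − 2/5z)y_{n+1} = (1 + 3/5z)y_n
  so R(z) = (1 + 3/5z)/(1 − 2/5z).

Need |R(x)|<1, x<0.
x=-1.46: |R|=0.0783
R=−1: 1+3/5x = −1+2/5x ⇒ -1/5x=2 ⇒ x=2/(-1/5)=-10.0000
Confirm numerically:
  x=-9.736: |R|=0.98921 <1
  x=-8.650: |R|=0.93946 <1
  x=-5.513: |R|=0.72002 <1
  x=-10.570: |R|=1.02181 >1
  x=-10.277: |R|=1.01084 >1
  x=-10.234: |R|=1.00919 >1
So |R|<1 on (-10.0000, 0).

(-10.0000, 0).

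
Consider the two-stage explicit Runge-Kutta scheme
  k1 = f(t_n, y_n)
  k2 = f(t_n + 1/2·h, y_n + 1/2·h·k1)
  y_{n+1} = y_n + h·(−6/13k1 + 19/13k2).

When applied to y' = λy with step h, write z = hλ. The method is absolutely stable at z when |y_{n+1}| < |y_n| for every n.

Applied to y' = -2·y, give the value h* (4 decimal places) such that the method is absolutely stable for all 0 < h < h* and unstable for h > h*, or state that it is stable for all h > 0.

(-1.3684,0); λ=-2 ⇒ h* = (26/19)/2 = 0.6842.

Test eqn y'=λy, z=hλ:
  k1=λy_n ⇒ h·k1=z·y_n;  k2=λ(1+1/2z)y_n ⇒ h·k2=z(1+1/2z)y_n
  y_{n+1}/y_n = 1 − 6/13z + 19/13z(1+1/2z) = 1 + z + 19/26z²
  so R(z) = 1 + z + 19/26z².

Need |R(x)|<1, x<0.
x=-1.65: |R|=1.3395
R=1: x+19/26x²=0 ⇒ x=−26/19=-1.3684; min R=1−1/(4·19/26)=0.6579>−1
Confirm numerically:
  x=-1.080: |R|=0.77237 <1
  x=-1.050: |R|=0.75567 <1
  x=-0.807: |R|=0.66891 <1
  x=-1.967: |R|=1.86041 >1
  x=-1.826: |R|=1.61059 >1
  x=-1.532: |R|=1.18313 >1
So |R|<1 on (-1.3684, 0).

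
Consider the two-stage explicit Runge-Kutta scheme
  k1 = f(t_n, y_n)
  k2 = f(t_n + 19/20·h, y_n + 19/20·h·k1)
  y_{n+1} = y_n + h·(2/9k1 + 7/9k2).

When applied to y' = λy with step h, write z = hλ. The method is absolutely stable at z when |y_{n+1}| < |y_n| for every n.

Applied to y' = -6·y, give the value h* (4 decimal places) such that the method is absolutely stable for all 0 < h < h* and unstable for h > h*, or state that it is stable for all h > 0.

(-1.3534,0); λ=-6 ⇒ h* = (180/133)/6 = 0.2256.

On y'=λy, z=hλ:
  k1=λy_n ⇒ h·k1=z·y_n;  k2=λ(1+19/20z)y_n ⇒ h·k2=z(1+19/20z)y_n
  y_{n+1}/y_n = 1 + 2/9z + 7/9z(1+19/20z) = 1 + z + 133/180z²
  R(z) = 1 + z + 133/180z².

Solve |R(x)|<1 on ℝ⁻.
x=-0.34: |R|=0.7454
R=1: x+133/180x²=0 ⇒ x=−180/133=-1.3534; min R=1−1/(4·133/180)=0.6617>−1
Confirm numerically:
  x=-1.248: |R|=0.90282 <1
  x=-0.644: |R|=0.66244 <1
  x=-0.609: |R|=0.66504 <1
  x=-1.946: |R|=1.85211 >1
  x=-1.684: |R|=1.41138 >1
  x=-1.550: |R|=1.22518 >1
So |R|<1 on (-1.3534, 0).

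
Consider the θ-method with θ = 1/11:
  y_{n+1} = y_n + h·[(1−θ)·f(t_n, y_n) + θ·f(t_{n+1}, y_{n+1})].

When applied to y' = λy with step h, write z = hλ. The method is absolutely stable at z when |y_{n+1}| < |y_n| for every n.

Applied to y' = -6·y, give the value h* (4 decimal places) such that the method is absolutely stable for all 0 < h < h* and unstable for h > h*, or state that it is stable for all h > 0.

(-2.4444,0); λ=-6 ⇒ h* = (22/9)/6 = 0.4074.

Test eqn y'=λy, z=hλ:
  y_{n+1} = y_n + z·[10/11·y_n + 1/11·y_{n+1}] ⇒ (1 − 1/11z)y_{n+1} = (1 + 10/11z)y_n
  so R(z) = (1 + 10/11z)/(1 − 1/11z).

Boundary: |R(x)|=1, x<0.
x=-1.5: |R|=0.3200
R=−1: 1+10/11x = −1+1/11x ⇒ -9/11x=2 ⇒ x=2/(-9/11)=-2.4444
Confirm numerically:
  x=-1.972: |R|=0.67222 <1
  x=-1.526: |R|=0.34009 <1
  x=-1.286: |R|=0.15139 <1
  x=-2.929: |R|=1.31309 >1
  x=-2.533: |R|=1.05889 >1
Stable set (-2.4444, 0).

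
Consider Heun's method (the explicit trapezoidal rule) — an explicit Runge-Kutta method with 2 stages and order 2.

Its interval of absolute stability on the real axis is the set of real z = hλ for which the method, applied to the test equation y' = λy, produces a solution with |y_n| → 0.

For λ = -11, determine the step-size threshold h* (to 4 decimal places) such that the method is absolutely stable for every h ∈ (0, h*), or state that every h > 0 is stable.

With y'=λy (z=hλ):
  order 2, 2-stage ⇒ R(z)=1+z+z^2/2
  (e.g. R(-0.64)=0.56480, |R|=0.56480)

Solve |R(x)|<1 on ℝ⁻.
x=-0.64: |R|=0.5648
|R(-2.26)|=1.2938 |R(-1.58)|=0.6682 |R(-0.69)|=0.5481
Bisect:
  x_lo=-2.8579 |R|=2.2258  x_hi=-0.1947 |R|=0.8242
  mid=-1.52629 |R|=0.63849 →hi
  mid=-2.19207 |R|=1.21052 →lo
  mid=-1.85918 |R|=0.86910 →hi
  mid=-2.02563 |R|=1.02595 →lo
  mid=-1.94240 |R|=0.94406 →hi
  mid=-1.98401 |R|=0.98414 →hi
  mid=-2.00482 |R|=1.00483 →lo
  ...
  [-2.00011,-1.99994] ⇒ x*=-2.0000
Stable set (-2.0000, 0).

(-2.0000,0); λ=-11 ⇒ h* = 0.1818.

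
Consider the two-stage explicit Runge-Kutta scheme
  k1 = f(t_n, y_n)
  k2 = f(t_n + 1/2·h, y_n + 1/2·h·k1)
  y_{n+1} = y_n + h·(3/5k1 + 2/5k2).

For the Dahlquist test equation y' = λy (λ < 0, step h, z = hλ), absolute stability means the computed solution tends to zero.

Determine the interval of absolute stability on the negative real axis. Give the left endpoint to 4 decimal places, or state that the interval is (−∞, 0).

z∈(-5.0000,0).

On y'=λy, z=hλ:
  k1=λy_n ⇒ h·k1=z·y_n;  k2=λ(1+1/2z)y_n ⇒ h·k2=z(1+1/2z)y_n
  y_{n+1}/y_n = 1 + 3/5z + 2/5z(1+1/2z) = 1 + z + 1/5z²
  R(z) = 1 + z + 1/5z².

Boundary: |R(x)|=1, x<0.
x=-1.25: |R|=0.0625
R=1: x+1/5x²=0 ⇒ x=−5=-5.0000; min R=1−1/(4·1/5)=-0.2500>−1
Confirm numerically:
  x=-4.849: |R|=0.85356 <1
  x=-4.661: |R|=0.68398 <1
  x=-3.192: |R|=0.15423 <1
  x=-5.353: |R|=1.37792 >1
  x=-5.282: |R|=1.29790 >1
Stable set (-5.0000, 0).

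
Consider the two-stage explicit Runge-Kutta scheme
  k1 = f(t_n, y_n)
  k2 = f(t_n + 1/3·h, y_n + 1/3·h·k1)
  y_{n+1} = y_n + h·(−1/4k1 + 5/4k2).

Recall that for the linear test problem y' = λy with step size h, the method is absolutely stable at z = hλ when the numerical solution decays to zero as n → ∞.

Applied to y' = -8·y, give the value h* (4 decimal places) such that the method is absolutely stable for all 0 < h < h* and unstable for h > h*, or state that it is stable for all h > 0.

Set f=λy, z=hλ:
  k1=λy_n ⇒ h·k1=z·y_n;  k2=λ(1+1/3z)y_n ⇒ h·k2=z(1+1/3z)y_n
  y_{n+1}/y_n = 1 − 1/4z + 5/4z(1+1/3z) = 1 + z + 5/12z²
  R(z) = 1 + z + 5/12z².

Find x<0 with |R(x)|<1.
x=-1.04: |R|=0.4107
R=1: x+5/12x²=0 ⇒ x=−12/5=-2.4000; min R=1−1/(4·5/12)=0.4000>−1
Confirm numerically:
  x=-1.857: |R|=0.57985 <1
  x=-1.093: |R|=0.40477 <1
  x=-1.023: |R|=0.41305 <1
  x=-2.754: |R|=1.40621 >1
  x=-2.540: |R|=1.14817 >1
Stable set (-2.4000, 0).

(-2.4000,0); λ=-8 ⇒ h* = (12/5)/8 = 0.3000.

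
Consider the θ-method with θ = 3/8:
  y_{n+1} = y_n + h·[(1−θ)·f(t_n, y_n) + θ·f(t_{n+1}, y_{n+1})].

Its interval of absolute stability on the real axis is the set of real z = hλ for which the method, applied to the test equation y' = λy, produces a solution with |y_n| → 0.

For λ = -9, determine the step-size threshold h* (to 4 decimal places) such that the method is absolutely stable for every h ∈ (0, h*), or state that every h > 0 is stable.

Set f=λy, z=hλ:
  y_{n+1} = y_n + z·[5/8·y_n + 3/8·y_{n+1}] ⇒ (1 − 3/8z)y_{n+1} = (1 + 5/8z)y_n
  so R(z) = (1 + 5/8z)/(1 − 3/8z).

Boundary: |R(x)|=1, x<0.
x=-1.36: |R|=0.0993
R=−1: 1+5/8x = −1+3/8x ⇒ -1/4x=2 ⇒ x=2/(-1/4)=-8.0000
Confirm numerically:
  x=-5.183: |R|=0.76075 <1
  x=-5.181: |R|=0.76052 <1
  x=-3.951: |R|=0.59210 <1
  x=-8.440: |R|=1.02641 >1
  x=-8.316: |R|=1.01918 >1
  x=-8.270: |R|=1.01646 >1
So |R|<1 on (-8.0000, 0).

(-8.0000,0); λ=-9 ⇒ h* = (8)/9 = 0.8889.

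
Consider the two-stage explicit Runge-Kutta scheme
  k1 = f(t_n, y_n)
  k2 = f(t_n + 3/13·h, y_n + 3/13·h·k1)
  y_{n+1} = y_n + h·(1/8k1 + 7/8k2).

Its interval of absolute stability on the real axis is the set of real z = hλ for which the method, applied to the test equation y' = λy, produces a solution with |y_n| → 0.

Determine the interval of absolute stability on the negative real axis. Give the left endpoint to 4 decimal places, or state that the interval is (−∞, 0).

Set f=λy, z=hλ:
  k1=λy_n ⇒ h·k1=z·y_n;  k2=λ(1+3/13z)y_n ⇒ h·k2=z(1+3/13z)y_n
  y_{n+1}/y_n = 1 + 1/8z + 7/8z(1+3/13z) = 1 + z + 21/104z²
  Hence R(z) = 1 + z + 21/104z².

Solve |R(x)|<1 on ℝ⁻.
x=-0.75: |R|=0.3636
R=1: x+21/104x²=0 ⇒ x=−104/21=-4.9524; min R=1−1/(4·21/104)=-0.2381>−1
Confirm numerically:
  x=-4.366: |R|=0.48305 <1
  x=-2.469: |R|=0.23808 <1
  x=-2.416: |R|=0.23736 <1
  x=-5.425: |R|=1.51772 >1
  x=-5.362: |R|=1.44350 >1
  x=-5.179: |R|=1.23699 >1
So |R|<1 on (-4.9524, 0).

z∈(-4.9524,0).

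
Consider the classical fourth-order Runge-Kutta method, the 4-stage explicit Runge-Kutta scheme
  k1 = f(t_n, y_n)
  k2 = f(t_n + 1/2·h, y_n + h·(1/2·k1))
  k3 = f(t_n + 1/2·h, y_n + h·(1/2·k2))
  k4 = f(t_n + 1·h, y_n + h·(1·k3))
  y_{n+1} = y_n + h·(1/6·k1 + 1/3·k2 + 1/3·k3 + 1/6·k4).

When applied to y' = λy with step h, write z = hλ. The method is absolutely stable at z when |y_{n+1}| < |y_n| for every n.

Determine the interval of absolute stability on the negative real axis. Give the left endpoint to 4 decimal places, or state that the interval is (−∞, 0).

z∈(-2.7853,0).

With y'=λy (z=hλ):
  order 4, 4-stage ⇒ R(z)=1+z+z^2/2+z^3/6+z^4/24
  (e.g. R(-1.66)=0.27181, |R|=0.27181)

Find x<0 with |R(x)|<1.
x=-1.66: |R|=0.2718
|R(-2.75)|=0.9481 |R(-2.35)|=0.5190 |R(-2.07)|=0.3592
Bisect:
  x_lo=-3.2678 |R|=2.0068  x_hi=-0.2634 |R|=0.7684
  mid=-1.76559 |R|=0.28065 →hi
  mid=-2.51668 |R|=0.66500 →hi
  mid=-2.89222 |R|=1.17355 →lo
  mid=-2.70445 |R|=0.88480 →hi
  mid=-2.79834 |R|=1.01984 →lo
  mid=-2.75139 |R|=0.95008 →hi
  mid=-2.77486 |R|=0.98439 →hi
  mid=-2.78660 |R|=1.00197 →lo
  mid=-2.78073 |R|=0.99315 →hi
  ...
  [-2.78532,-2.78513] ⇒ x*=-2.7853
So |R|<1 on (-2.7853, 0).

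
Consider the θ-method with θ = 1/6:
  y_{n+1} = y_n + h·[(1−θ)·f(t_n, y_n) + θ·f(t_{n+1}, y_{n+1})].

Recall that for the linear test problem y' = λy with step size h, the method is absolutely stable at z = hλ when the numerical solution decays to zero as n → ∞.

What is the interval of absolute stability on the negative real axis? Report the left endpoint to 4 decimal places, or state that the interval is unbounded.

Set f=λy, z=hλ:
  y_{n+1} = y_n + z·[5/6·y_n + 1/6·y_{n+1}] ⇒ (1 − 1/6z)y_{n+1} = (1 + 5/6z)y_n
  ⇒ R(z) = (1 + 5/6z)/(1 − 1/6z).

Find x<0 with |R(x)|<1.
x=-0.35: |R|=0.6693
R=−1: 1+5/6x = −1+1/6x ⇒ -2/3x=2 ⇒ x=2/(-2/3)=-3.0000
Confirm numerically:
  x=-2.761: |R|=0.89088 <1
  x=-2.314: |R|=0.66995 <1
  x=-2.277: |R|=0.65060 <1
  x=-3.589: |R|=1.24570 >1
  x=-3.189: |R|=1.08227 >1
Stable set (-3.0000, 0).

(-3.0000, 0).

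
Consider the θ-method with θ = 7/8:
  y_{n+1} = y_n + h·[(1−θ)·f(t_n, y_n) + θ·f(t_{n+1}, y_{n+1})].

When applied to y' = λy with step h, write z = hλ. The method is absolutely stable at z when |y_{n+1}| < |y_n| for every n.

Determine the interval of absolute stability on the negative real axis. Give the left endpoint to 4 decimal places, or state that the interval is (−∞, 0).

Test eqn y'=λy, z=hλ:
  y_{n+1} = y_n + z·[1/8·y_n + 7/8·y_{n+1}] ⇒ (1 − 7/8z)y_{n+1} = (1 + 1/8z)y_n
  so R(z) = (1 + 1/8z)/(1 − 7/8z).

Solve |R(x)|<1 on ℝ⁻.
x=-1.13: |R|=0.4318
x=-2: |R|=0.2727
x=-10: |R|=0.0256
x=-100: |R|=0.1299
θ=7/8≥1/2 ⇒ |1+1/8x|<|1−7/8x| ∀x<0 ⇒ unbounded interval.

unbounded; (−∞, 0).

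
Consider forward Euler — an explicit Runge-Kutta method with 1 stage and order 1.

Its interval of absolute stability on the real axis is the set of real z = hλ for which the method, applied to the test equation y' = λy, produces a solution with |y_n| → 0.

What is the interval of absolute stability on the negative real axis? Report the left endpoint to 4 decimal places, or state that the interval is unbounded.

With y'=λy (z=hλ):
  order 1, 1-stage ⇒ R(z)=1+z
  (e.g. R(-0.32)=0.68000, |R|=0.68000)

Find x<0 with |R(x)|<1.
x=-0.32: |R|=0.6800
|R(-1.56)|=0.5600 |R(-1.44)|=0.4400 |R(-1.24)|=0.2400
Bisect:
  x_lo=-2.7467 |R|=1.7467  x_hi=-0.3440 |R|=0.6560
  mid=-1.54536 |R|=0.54536 →hi
  mid=-2.14602 |R|=1.14602 →lo
  mid=-1.84569 |R|=0.84569 →hi
  mid=-1.99585 |R|=0.99585 →hi
  mid=-2.07093 |R|=1.07093 →lo
  mid=-2.03339 |R|=1.03339 →lo
  mid=-2.01462 |R|=1.01462 →lo
  ...
  [-2.00010,-1.99996] ⇒ x*=-2.0000
Stable set (-2.0000, 0).

z∈(-2.0000,0).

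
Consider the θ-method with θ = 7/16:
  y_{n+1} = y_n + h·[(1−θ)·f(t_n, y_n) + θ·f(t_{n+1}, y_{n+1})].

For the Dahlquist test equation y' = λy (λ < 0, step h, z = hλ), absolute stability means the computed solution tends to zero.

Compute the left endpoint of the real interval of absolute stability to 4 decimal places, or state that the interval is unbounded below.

left endpoint -16.0000.

Set f=λy, z=hλ:
  y_{n+1} = y_n + z·[9/16·y_n + 7/16·y_{n+1}] ⇒ (1 − 7/16z)y_{n+1} = (1 + 9/16z)y_n
  ⇒ R(z) = (1 + 9/16z)/(1 − 7/16z).

Find x<0 with |R(x)|<1.
x=-1.05: |R|=0.2805
R=−1: 1+9/16x = −1+7/16x ⇒ -1/8x=2 ⇒ x=2/(-1/8)=-16.0000
Confirm numerically:
  x=-14.334: |R|=0.97136 <1
  x=-11.985: |R|=0.91962 <1
  x=-10.485: |R|=0.87662 <1
  x=-16.411: |R|=1.00628 >1
  x=-16.301: |R|=1.00463 >1
  x=-16.213: |R|=1.00329 >1
Stable set (-16.0000, 0).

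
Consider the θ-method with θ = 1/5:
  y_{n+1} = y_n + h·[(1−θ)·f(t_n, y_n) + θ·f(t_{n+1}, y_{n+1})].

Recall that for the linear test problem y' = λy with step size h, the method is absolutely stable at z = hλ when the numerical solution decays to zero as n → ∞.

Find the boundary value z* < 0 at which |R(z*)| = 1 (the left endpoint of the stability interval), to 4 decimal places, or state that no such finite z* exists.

On y'=λy, z=hλ:
  y_{n+1} = y_n + z·[4/5·y_n + 1/5·y_{n+1}] ⇒ (1 − 1/5z)y_{n+1} = (1 + 4/5z)y_n
  ⇒ R(z) = (1 + 4/5z)/(1 − 1/5z).

Need |R(x)|<1, x<0.
x=-1.1: |R|=0.0984
R=−1: 1+4/5x = −1+1/5x ⇒ -3/5x=2 ⇒ x=2/(-3/5)=-3.3333
Confirm numerically:
  x=-3.308: |R|=0.99085 <1
  x=-3.119: |R|=0.92080 <1
  x=-2.570: |R|=0.69749 <1
  x=-1.907: |R|=0.38048 <1
  x=-3.813: |R|=1.16328 >1
  x=-3.798: |R|=1.15845 >1
So |R|<1 on (-3.3333, 0).

left endpoint -3.3333.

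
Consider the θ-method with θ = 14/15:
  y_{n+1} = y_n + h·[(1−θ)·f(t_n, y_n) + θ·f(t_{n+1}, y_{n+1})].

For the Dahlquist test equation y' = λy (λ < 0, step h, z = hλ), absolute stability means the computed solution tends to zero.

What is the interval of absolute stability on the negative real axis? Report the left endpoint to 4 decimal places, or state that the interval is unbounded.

unbounded; (−∞, 0).

Test eqn y'=λy, z=hλ:
  y_{n+1} = y_n + z·[1/15·y_n + 14/15·y_{n+1}] ⇒ (1 − 14/15z)y_{n+1} = (1 + 1/15z)y_n
  ⇒ R(z) = (1 + 1/15z)/(1 − 14/15z).

Need |R(x)|<1, x<0.
x=-1.74: |R|=0.3369
x=-2: |R|=0.3023
x=-10: |R|=0.0323
x=-100: |R|=0.0601
θ=14/15≥1/2 ⇒ |1+1/15x|<|1−14/15x| ∀x<0 ⇒ interval (−∞,0).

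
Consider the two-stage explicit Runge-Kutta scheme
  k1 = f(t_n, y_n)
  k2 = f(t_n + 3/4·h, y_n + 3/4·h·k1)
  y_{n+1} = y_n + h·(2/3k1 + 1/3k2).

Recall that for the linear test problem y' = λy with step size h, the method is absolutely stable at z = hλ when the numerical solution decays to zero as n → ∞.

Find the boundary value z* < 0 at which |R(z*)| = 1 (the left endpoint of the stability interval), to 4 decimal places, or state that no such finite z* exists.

Set f=λy, z=hλ:
  k1=λy_n ⇒ h·k1=z·y_n;  k2=λ(1+3/4z)y_n ⇒ h·k2=z(1+3/4z)y_n
  y_{n+1}/y_n = 1 + 2/3z + 1/3z(1+3/4z) = 1 + z + 1/4z²
  Hence R(z) = 1 + z + 1/4z².

Boundary: |R(x)|=1, x<0.
x=-0.36: |R|=0.6724
R=1: x+1/4x²=0 ⇒ x=−4=-4.0000; min R=1−1/(4·1/4)=0.0000>−1
Confirm numerically:
  x=-3.837: |R|=0.84364 <1
  x=-3.422: |R|=0.50552 <1
  x=-3.401: |R|=0.49070 <1
  x=-3.365: |R|=0.46581 <1
  x=-4.297: |R|=1.31905 >1
  x=-4.143: |R|=1.14811 >1
Stable set (-4.0000, 0).

z* = -4.0000.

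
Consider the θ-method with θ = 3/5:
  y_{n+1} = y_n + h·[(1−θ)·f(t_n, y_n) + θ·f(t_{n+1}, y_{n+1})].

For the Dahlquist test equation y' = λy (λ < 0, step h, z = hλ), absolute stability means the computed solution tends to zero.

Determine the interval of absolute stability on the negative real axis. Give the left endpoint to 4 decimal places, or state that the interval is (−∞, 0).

Set f=λy, z=hλ:
  y_{n+1} = y_n + z·[2/5·y_n + 3/5·y_{n+1}] ⇒ (1 − 3/5z)y_{n+1} = (1 + 2/5z)y_n
  R(z) = (1 + 2/5z)/(1 − 3/5z).

Find x<0 with |R(x)|<1.
x=-0.78: |R|=0.4687
x=-2: |R|=0.0909
x=-10: |R|=0.4286
x=-100: |R|=0.6393
θ=3/5≥1/2 ⇒ |1+2/5x|<|1−3/5x| ∀x<0 ⇒ interval (−∞,0).

unbounded; (−∞, 0).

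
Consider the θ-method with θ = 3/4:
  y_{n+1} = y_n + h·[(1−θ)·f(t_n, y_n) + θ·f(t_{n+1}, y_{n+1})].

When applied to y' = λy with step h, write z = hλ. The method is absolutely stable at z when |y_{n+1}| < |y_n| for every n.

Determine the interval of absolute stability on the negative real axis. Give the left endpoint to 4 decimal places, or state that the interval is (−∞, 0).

unbounded; (−∞, 0).

Set f=λy, z=hλ:
  y_{n+1} = y_n + z·[1/4·y_n + 3/4·y_{n+1}] ⇒ (1 − 3/4z)y_{n+1} = (1 + 1/4z)y_n
  Hence R(z) = (1 + 1/4z)/(1 − 3/4z).

Boundary: |R(x)|=1, x<0.
x=-0.85: |R|=0.4809
x=-2: |R|=0.2000
x=-10: |R|=0.1765
x=-100: |R|=0.3158
θ=3/4≥1/2 ⇒ |1+1/4x|<|1−3/4x| ∀x<0 ⇒ stable on all of ℝ⁻.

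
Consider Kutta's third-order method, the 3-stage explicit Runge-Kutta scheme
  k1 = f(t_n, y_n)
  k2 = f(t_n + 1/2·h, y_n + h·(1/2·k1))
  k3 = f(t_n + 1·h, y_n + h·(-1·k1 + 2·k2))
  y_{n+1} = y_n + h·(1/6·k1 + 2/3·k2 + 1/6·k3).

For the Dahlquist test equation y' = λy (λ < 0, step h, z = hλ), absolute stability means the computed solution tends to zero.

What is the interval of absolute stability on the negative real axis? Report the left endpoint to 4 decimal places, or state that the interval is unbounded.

Set f=λy, z=hλ:
  order 3, 3-stage ⇒ R(z)=1+z+z^2/2+z^3/6
  (e.g. R(-1.13)=0.26797, |R|=0.26797)

Solve |R(x)|<1 on ℝ⁻.
x=-1.13: |R|=0.2680
|R(-2.09)|=0.4275 |R(-1.68)|=0.0591 |R(-0.83)|=0.4192
Bisect:
  x_lo=-3.2003 |R|=2.5423  x_hi=-0.3015 |R|=0.7394
  mid=-1.75091 |R|=0.11269 →hi
  mid=-2.47562 |R|=0.93999 →hi
  mid=-2.83797 |R|=1.62047 →lo
  mid=-2.65680 |R|=1.25304 →lo
  mid=-2.56621 |R|=1.09009 →lo
  mid=-2.52091 |R|=1.01348 →lo
  mid=-2.49827 |R|=0.97635 →hi
  mid=-2.50959 |R|=0.99482 →hi
  mid=-2.51525 |R|=1.00412 →lo
  mid=-2.51242 |R|=0.99947 →hi
  ...
  [-2.51277,-2.51260] ⇒ x*=-2.5127
Stable set (-2.5127, 0).

(-2.5127, 0).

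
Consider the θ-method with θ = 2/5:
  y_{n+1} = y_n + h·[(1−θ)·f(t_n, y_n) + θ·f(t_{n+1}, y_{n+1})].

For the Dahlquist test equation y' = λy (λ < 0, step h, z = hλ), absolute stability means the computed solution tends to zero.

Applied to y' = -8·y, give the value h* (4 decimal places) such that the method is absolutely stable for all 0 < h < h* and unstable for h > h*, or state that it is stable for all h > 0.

Test eqn y'=λy, z=hλ:
  y_{n+1} = y_n + z·[3/5·y_n + 2/5·y_{n+1}] ⇒ (1 − 2/5z)y_{n+1} = (1 + 3/5z)y_n
  ⇒ R(z) = (1 + 3/5z)/(1 − 2/5z).

Find x<0 with |R(x)|<1.
x=-0.75: |R|=0.4231
R=−1: 1+3/5x = −1+2/5x ⇒ -1/5x=2 ⇒ x=2/(-1/5)=-10.0000
Confirm numerically:
  x=-8.710: |R|=0.94246 <1
  x=-8.083: |R|=0.90943 <1
  x=-4.560: |R|=0.61473 <1
  x=-10.508: |R|=1.01953 >1
  x=-10.256: |R|=1.01003 >1
So |R|<1 on (-10.0000, 0).

(-10.0000,0); λ=-8 ⇒ h* = (10)/8 = 1.2500.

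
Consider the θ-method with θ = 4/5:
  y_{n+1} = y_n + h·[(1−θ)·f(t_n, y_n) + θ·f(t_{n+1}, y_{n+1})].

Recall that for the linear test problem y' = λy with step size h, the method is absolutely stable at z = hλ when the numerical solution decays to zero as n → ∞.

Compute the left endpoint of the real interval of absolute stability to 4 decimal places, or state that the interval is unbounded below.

On y'=λy, z=hλ:
  y_{n+1} = y_n + z·[1/5·y_n + 4/5·y_{n+1}] ⇒ (1 − 4/5z)y_{n+1} = (1 + 1/5z)y_n
  so R(z) = (1 + 1/5z)/(1 − 4/5z).

Solve |R(x)|<1 on ℝ⁻.
x=-0.92: |R|=0.4700
x=-2: |R|=0.2308
x=-10: |R|=0.1111
x=-100: |R|=0.2346
θ=4/5≥1/2 ⇒ |1+1/5x|<|1−4/5x| ∀x<0 ⇒ interval (−∞,0).

(−∞, 0) — no finite endpoint.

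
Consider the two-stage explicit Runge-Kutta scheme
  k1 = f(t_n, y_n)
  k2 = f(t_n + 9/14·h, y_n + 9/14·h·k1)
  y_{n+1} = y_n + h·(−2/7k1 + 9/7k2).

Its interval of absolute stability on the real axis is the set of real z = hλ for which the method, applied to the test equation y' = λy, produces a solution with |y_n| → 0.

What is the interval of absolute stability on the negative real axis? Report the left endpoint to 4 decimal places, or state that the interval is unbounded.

Set f=λy, z=hλ:
  k1=λy_n ⇒ h·k1=z·y_n;  k2=λ(1+9/14z)y_n ⇒ h·k2=z(1+9/14z)y_n
  y_{n+1}/y_n = 1 − 2/7z + 9/7z(1+9/14z) = 1 + z + 81/98z²
  so R(z) = 1 + z + 81/98z².

Find x<0 with |R(x)|<1.
x=-1.33: |R|=1.1321
R=1: x+81/98x²=0 ⇒ x=−98/81=-1.2099; min R=1−1/(4·81/98)=0.6975>−1
Confirm numerically:
  x=-1.050: |R|=0.86125 <1
  x=-1.005: |R|=0.82982 <1
  x=-0.769: |R|=0.71978 <1
  x=-1.756: |R|=1.79264 >1
  x=-1.605: |R|=1.52416 >1
  x=-1.525: |R|=1.39720 >1
Interval (-1.2099, 0).

(-1.2099, 0).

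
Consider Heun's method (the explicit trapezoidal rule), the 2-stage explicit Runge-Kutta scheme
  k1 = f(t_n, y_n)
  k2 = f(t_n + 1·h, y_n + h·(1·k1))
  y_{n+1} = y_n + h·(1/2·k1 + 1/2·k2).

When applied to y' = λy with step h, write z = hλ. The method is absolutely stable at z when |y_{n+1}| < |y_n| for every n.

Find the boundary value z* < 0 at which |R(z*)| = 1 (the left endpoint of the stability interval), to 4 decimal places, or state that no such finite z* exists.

Test eqn y'=λy, z=hλ:
  order 2, 2-stage ⇒ R(z)=1+z+z^2/2
  (e.g. R(-1.07)=0.50245, |R|=0.50245)

Solve |R(x)|<1 on ℝ⁻.
x=-1.07: |R|=0.5025
|R(-2.16)|=1.1728 |R(-1.89)|=0.8960 |R(-1.85)|=0.8613
Bisect:
  x_lo=-2.3460 |R|=1.4059  x_hi=-0.1365 |R|=0.8728
  mid=-1.24127 |R|=0.52910 →hi
  mid=-1.79364 |R|=0.81494 →hi
  mid=-2.06983 |R|=1.07227 →lo
  mid=-1.93174 |R|=0.93407 →hi
  mid=-2.00079 |R|=1.00079 →lo
  mid=-1.96626 |R|=0.96683 →hi
  mid=-1.98352 |R|=0.98366 →hi
  mid=-1.99215 |R|=0.99219 →hi
  mid=-1.99647 |R|=0.99648 →hi
  ...
  [-2.00011,-1.99998] ⇒ x*=-2.0000
Stable set (-2.0000, 0).

z* = -2.0000.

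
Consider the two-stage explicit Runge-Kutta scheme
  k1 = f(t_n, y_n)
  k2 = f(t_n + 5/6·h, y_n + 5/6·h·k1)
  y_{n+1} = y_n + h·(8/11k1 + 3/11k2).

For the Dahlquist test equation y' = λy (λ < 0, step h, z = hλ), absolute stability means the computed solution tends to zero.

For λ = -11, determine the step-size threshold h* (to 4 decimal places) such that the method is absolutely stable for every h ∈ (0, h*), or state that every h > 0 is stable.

Set f=λy, z=hλ:
  k1=λy_n ⇒ h·k1=z·y_n;  k2=λ(1+5/6z)y_n ⇒ h·k2=z(1+5/6z)y_n
  y_{n+1}/y_n = 1 + 8/11z + 3/11z(1+5/6z) = 1 + z + 5/22z²
  Hence R(z) = 1 + z + 5/22z².

Boundary: |R(x)|=1, x<0.
x=-0.37: |R|=0.6611
R=1: x+5/22x²=0 ⇒ x=−22/5=-4.4000; min R=1−1/(4·5/22)=-0.1000>−1
Confirm numerically:
  x=-3.671: |R|=0.39178 <1
  x=-3.649: |R|=0.37718 <1
  x=-3.057: |R|=0.06692 <1
  x=-2.774: |R|=0.02512 <1
  x=-4.737: |R|=1.36281 >1
  x=-4.708: |R|=1.32956 >1
  x=-4.498: |R|=1.10018 >1
So |R|<1 on (-4.4000, 0).

(-4.4000,0); λ=-11 ⇒ h* = (22/5)/11 = 0.4000.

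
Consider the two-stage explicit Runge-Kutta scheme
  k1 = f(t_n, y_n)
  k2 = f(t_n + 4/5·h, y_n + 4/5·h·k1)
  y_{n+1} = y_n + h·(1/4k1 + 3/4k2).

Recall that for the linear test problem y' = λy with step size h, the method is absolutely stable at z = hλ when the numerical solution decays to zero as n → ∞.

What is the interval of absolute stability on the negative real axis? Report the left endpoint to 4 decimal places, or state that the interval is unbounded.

(-1.6667, 0).

Set f=λy, z=hλ:
  k1=λy_n ⇒ h·k1=z·y_n;  k2=λ(1+4/5z)y_n ⇒ h·k2=z(1+4/5z)y_n
  y_{n+1}/y_n = 1 + 1/4z + 3/4z(1+4/5z) = 1 + z + 3/5z²
  ⇒ R(z) = 1 + z + 3/5z².

Solve |R(x)|<1 on ℝ⁻.
x=-1.75: |R|=1.0875
R=1: x+3/5x²=0 ⇒ x=−5/3=-1.6667; min R=1−1/(4·3/5)=0.5833>−1
Confirm numerically:
  x=-1.612: |R|=0.94713 <1
  x=-1.529: |R|=0.87370 <1
  x=-1.061: |R|=0.61443 <1
  x=-2.150: |R|=1.62350 >1
  x=-1.931: |R|=1.30626 >1
  x=-1.846: |R|=1.19863 >1
So |R|<1 on (-1.6667, 0).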